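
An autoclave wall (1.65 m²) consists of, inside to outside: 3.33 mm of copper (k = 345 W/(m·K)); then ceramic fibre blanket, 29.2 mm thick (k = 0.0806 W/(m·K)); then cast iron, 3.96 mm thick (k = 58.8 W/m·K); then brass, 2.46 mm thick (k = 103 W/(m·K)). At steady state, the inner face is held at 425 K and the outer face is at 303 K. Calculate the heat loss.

Q = 555 W

Series thermal resistances, inner to outer:
  R_copper = L/(kA) = 0.00333/(345·1.65) = 5.850×10^-6 K/W
  R_ceramic fibre blanket = L/(kA) = 0.0292/(0.0806·1.65) = 0.2196 K/W
  R_cast iron = L/(kA) = 0.00396/(58.8·1.65) = 4.082×10^-5 K/W
  R_brass = L/(kA) = 0.00246/(103·1.65) = 1.447×10^-5 K/W
ΣR = 5.850×10^-6 + 0.2196 + 4.082×10^-5 + 1.447×10^-5 = 0.2197 K/W
Q = ΔT/ΣR = (425 K − 303 K)/0.2197 = 555 W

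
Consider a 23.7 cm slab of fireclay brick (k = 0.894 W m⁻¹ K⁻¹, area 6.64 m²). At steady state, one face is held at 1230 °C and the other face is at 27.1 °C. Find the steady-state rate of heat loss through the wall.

Q = 30.1 kW

Q = kA·ΔT/L = 0.894 × 6.64 × |1230 °C − 27.1 °C| / 0.237 = 30100 W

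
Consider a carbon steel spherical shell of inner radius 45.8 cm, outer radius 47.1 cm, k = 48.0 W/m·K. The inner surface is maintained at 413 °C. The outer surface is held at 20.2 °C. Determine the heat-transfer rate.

Q = 3.93×10^6 W

Q = 4πk·ΔT/(1/r₁ − 1/r₂) = 4π × 48.0 × 392.8 / (1/0.458 − 1/0.471) = 3.93×10^6 W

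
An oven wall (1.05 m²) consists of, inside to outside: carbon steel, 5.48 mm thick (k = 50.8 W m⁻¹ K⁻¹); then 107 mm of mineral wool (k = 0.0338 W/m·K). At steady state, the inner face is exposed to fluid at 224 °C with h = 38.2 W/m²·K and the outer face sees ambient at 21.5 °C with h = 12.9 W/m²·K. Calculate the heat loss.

Resistance network (inner→outer):
  R_conv,in = 1/(hA) = 1/(38.2·1.05) = 0.02493 K/W
  R_carbon steel = L/(kA) = 0.00548/(50.8·1.05) = 1.027×10^-4 K/W
  R_mineral wool = L/(kA) = 0.107/(0.0338·1.05) = 3.015 K/W
  R_conv,out = 1/(hA) = 1/(12.9·1.05) = 0.07383 K/W
ΣR = 0.02493 + 1.027×10^-4 + 3.015 + 0.07383 = 3.114 K/W
Q = ΔT/ΣR = (224 °C − 21.5 °C)/3.114 = 65.0 W

Q = 65.0 W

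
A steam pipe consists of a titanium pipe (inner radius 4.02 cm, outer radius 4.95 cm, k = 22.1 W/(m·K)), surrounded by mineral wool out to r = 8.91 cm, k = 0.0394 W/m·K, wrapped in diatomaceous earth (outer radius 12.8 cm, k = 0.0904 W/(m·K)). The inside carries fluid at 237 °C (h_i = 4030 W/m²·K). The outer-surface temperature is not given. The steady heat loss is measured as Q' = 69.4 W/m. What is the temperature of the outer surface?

T_out = 27.8 °C

Sum the resistances:
  R'_conv,in = 1/(2πr h) = 1/(2π·0.0402·4030) = 9.824×10^-4 m·K/W
  R'_titanium = ln(0.0495/0.0402)/(2πk) = 0.2081/(2π·22.1) = 0.001499 m·K/W
  R'_mineral wool = ln(0.0891/0.0495)/(2πk) = 0.5878/(2π·0.0394) = 2.374 m·K/W
  R'_diatomaceous earth = ln(0.128/0.0891)/(2πk) = 0.3623/(2π·0.0904) = 0.6378 m·K/W
ΣR = 3.015 m·K/W
ΔT = Q'·ΣR = 69.4 × 3.015 = 209.2 K
Heat flows outward, so T_out = T_in − ΔT = 237 − 209.2 = 27.8 °C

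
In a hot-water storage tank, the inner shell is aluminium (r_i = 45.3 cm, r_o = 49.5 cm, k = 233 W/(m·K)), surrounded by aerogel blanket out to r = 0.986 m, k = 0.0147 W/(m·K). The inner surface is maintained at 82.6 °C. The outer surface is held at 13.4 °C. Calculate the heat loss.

Q = 12.7 W

Series thermal resistances, inner to outer:
  R_aluminium = (1/0.453 − 1/0.495)/(4πk) = 0.1873/(4π·233) = 6.397×10^-5 K/W
  R_aerogel blanket = (1/0.495 − 1/0.986)/(4πk) = 1.006/(4π·0.0147) = 5.446 K/W
ΣR = 6.397×10^-5 + 5.446 = 5.446 K/W
Q = ΔT/ΣR = (82.6 °C − 13.4 °C)/5.446 = 12.7 W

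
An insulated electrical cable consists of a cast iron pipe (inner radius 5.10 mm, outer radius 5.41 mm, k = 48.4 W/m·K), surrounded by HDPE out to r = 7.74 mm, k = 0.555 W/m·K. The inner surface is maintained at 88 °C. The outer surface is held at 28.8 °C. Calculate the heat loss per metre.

Q' = 575 W/m

Treat each layer as a resistance in series:
  R'_cast iron = ln(0.00541/0.00510)/(2πk) = 0.05901/(2π·48.4) = 1.940×10^-4 m·K/W
  R'_HDPE = ln(0.00774/0.00541)/(2πk) = 0.3582/(2π·0.555) = 0.1027 m·K/W
ΣR = 1.940×10^-4 + 0.1027 = 0.1029 m·K/W
Q' = ΔT/ΣR = (88 °C − 28.8 °C)/0.1029 = 575 W/m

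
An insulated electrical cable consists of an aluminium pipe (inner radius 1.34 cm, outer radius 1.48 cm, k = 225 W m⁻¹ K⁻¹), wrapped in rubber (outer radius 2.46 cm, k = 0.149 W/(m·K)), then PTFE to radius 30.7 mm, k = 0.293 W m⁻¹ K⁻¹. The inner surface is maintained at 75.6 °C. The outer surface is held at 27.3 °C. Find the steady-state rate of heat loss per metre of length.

Q' = 72.8 W/m

Resistance network (inner→outer):
  R'_aluminium = ln(0.0148/0.0134)/(2πk) = 0.09937/(2π·225) = 7.029×10^-5 m·K/W
  R'_rubber = ln(0.0246/0.0148)/(2πk) = 0.5081/(2π·0.149) = 0.5427 m·K/W
  R'_PTFE = ln(0.0307/0.0246)/(2πk) = 0.2215/(2π·0.293) = 0.1203 m·K/W
ΣR = 7.029×10^-5 + 0.5427 + 0.1203 = 0.6631 m·K/W
Q' = ΔT/ΣR = (75.6 °C − 27.3 °C)/0.6631 = 72.8 W/m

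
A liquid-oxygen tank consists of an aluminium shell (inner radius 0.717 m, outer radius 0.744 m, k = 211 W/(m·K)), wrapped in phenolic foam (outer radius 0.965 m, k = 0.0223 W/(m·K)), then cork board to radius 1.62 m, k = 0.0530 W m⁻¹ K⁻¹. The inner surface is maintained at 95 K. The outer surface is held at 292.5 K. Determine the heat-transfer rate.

Q = 114 W

Resistance network (inner→outer):
  R_aluminium = (1/0.717 − 1/0.744)/(4πk) = 0.05061/(4π·211) = 1.909×10^-5 K/W
  R_phenolic foam = (1/0.744 − 1/0.965)/(4πk) = 0.3078/(4π·0.0223) = 1.098 K/W
  R_cork board = (1/0.965 − 1/1.62)/(4πk) = 0.4190/(4π·0.0530) = 0.6291 K/W
ΣR = 1.909×10^-5 + 1.098 + 0.6291 = 1.727 K/W
Q = ΔT/ΣR = (95 K − 292.5 K)/1.727 = -114 W
(Negative Q ⇒ heat flows inward; heat gain = 114 W.)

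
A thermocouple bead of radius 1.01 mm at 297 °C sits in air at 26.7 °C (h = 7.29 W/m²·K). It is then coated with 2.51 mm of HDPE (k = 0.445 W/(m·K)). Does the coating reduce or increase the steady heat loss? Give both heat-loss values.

increases: 0.0253 → 0.268 W

Critical radius for a sphere: r_cr = 2k/h = 0.122 m = 12.2 cm.
Outer radius after coating: r₂ = 0.00101 + 0.00251 = 0.00352 m.
Since r₁ < r_cr and r₂ ≤ r_cr, the coating moves toward the maximum at r_cr — heat loss rises.
Bare: R = 1/(4πr₁²h) = 10700 K/W; Q = 270.3/10700 = 0.0253 W.
Coated: R = R_cond + R_conv = 1007 K/W; Q = 270.3/1007 = 0.268 W.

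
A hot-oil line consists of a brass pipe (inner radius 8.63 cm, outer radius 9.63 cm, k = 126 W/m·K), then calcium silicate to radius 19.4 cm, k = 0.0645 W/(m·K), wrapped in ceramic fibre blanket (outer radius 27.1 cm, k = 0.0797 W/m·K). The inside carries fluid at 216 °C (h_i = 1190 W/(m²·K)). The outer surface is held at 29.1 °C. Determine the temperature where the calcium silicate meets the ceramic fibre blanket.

T = 81.1 °C

Series thermal resistances, inner to outer:
  R'_conv,in = 1/(2πr h) = 1/(2π·0.0863·1190) = 0.001550 m·K/W
  R'_brass = ln(0.0963/0.0863)/(2πk) = 0.1096/(2π·126) = 1.385×10^-4 m·K/W
  R'_calcium silicate = ln(0.194/0.0963)/(2πk) = 0.7004/(2π·0.0645) = 1.728 m·K/W
  R'_ceramic fibre blanket = ln(0.271/0.194)/(2πk) = 0.3343/(2π·0.0797) = 0.6675 m·K/W
ΣR = 0.001550 + 1.385×10^-4 + 1.728 + 0.6675 = 2.397 m·K/W
Q' = ΔT/ΣR = (216 °C − 29.1 °C)/2.397 = 77.97 W/m
From the inner boundary to the calcium silicate/ceramic fibre blanket interface, ΣR_partial = 1.730 m·K/W.
T_interface = T_in − Q'·ΣR_partial = 216 °C − (77.97)(1.730) = 81.1 °C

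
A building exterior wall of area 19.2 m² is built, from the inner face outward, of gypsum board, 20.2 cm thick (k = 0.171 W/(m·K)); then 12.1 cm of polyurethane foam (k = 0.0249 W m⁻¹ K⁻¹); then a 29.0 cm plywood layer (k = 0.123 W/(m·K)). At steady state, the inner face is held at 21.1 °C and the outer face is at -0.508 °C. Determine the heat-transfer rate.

Q = 49.4 W

Resistance network (inner→outer):
  R_gypsum board = L/(kA) = 0.202/(0.171·19.2) = 0.06153 K/W
  R_polyurethane foam = L/(kA) = 0.121/(0.0249·19.2) = 0.2531 K/W
  R_plywood = L/(kA) = 0.290/(0.123·19.2) = 0.1228 K/W
ΣR = 0.06153 + 0.2531 + 0.1228 = 0.4374 K/W
Q = ΔT/ΣR = (21.1 °C − -0.508 °C)/0.4374 = 49.4 W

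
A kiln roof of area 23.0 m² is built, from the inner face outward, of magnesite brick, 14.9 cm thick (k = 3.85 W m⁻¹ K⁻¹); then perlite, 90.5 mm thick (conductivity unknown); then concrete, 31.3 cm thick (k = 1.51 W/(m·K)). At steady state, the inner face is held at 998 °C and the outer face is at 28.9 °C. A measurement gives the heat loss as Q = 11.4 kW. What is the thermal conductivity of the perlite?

ΣR = ΔT/Q = |998 − 28.9|/11400 = 0.08501 K/W
Known resistances:
  R_magnesite brick = L/(kA) = 0.149/(3.85·23.0) = 0.001683 K/W
  R_concrete = L/(kA) = 0.313/(1.51·23.0) = 0.009012 K/W
R_perlite = ΣR − ΣR_known = 0.08501 − 0.01069 = 0.07432 K/W
L/(kA) = 0.07432 ⇒ k = 0.0905/(0.07432·23.0) = 0.0529 W/m·K

k = 0.0529 W/m·K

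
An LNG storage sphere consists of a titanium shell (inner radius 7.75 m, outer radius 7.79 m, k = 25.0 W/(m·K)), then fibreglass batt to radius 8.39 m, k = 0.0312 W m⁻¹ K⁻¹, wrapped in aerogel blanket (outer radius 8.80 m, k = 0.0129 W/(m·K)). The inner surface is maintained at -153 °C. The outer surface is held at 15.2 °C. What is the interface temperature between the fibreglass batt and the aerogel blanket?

T = -84.7 °C

Treat each layer as a resistance in series:
  R_titanium = (1/7.75 − 1/7.79)/(4πk) = 6.626×10^-4/(4π·25.0) = 2.109×10^-6 K/W
  R_fibreglass batt = (1/7.79 − 1/8.39)/(4πk) = 0.009180/(4π·0.0312) = 0.02341 K/W
  R_aerogel blanket = (1/8.39 − 1/8.80)/(4πk) = 0.005553/(4π·0.0129) = 0.03426 K/W
ΣR = 2.109×10^-6 + 0.02341 + 0.03426 = 0.05767 K/W
Q = ΔT/ΣR = (-153 °C − 15.2 °C)/0.05767 = -2917 W
From the inner boundary to the fibreglass batt/aerogel blanket interface, ΣR_partial = 0.02341 K/W.
T_interface = T_in − Q·ΣR_partial = -153 °C − (-2917)(0.02341) = -84.7 °C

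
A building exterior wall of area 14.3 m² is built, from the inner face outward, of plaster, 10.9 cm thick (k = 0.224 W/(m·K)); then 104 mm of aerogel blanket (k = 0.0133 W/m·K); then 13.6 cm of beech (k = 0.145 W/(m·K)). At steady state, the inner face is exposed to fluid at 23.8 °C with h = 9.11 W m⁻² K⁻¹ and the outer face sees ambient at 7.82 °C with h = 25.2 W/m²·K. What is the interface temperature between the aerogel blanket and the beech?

Series thermal resistances, inner to outer:
  R_conv,in = 1/(hA) = 1/(9.11·14.3) = 0.007676 K/W
  R_plaster = L/(kA) = 0.109/(0.224·14.3) = 0.03403 K/W
  R_aerogel blanket = L/(kA) = 0.104/(0.0133·14.3) = 0.5468 K/W
  R_beech = L/(kA) = 0.136/(0.145·14.3) = 0.06559 K/W
  R_conv,out = 1/(hA) = 1/(25.2·14.3) = 0.002775 K/W
ΣR = 0.007676 + 0.03403 + 0.5468 + 0.06559 + 0.002775 = 0.6569 K/W
Q = ΔT/ΣR = (23.8 °C − 7.82 °C)/0.6569 = 24.33 W
From the inner boundary to the aerogel blanket/beech interface, ΣR_partial = 0.5885 K/W.
T_interface = T_in − Q·ΣR_partial = 23.8 °C − (24.33)(0.5885) = 9.48 °C

T = 9.48 °C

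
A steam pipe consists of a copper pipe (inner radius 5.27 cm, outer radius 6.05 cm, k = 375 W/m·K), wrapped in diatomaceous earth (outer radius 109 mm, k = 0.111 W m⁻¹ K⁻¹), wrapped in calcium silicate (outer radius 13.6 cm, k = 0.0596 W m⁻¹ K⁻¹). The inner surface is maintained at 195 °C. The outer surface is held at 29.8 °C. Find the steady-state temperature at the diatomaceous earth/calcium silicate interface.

T = 97.8 °C

Series thermal resistances, inner to outer:
  R'_copper = ln(0.0605/0.0527)/(2πk) = 0.1380/(2π·375) = 5.858×10^-5 m·K/W
  R'_diatomaceous earth = ln(0.109/0.0605)/(2πk) = 0.5887/(2π·0.111) = 0.8441 m·K/W
  R'_calcium silicate = ln(0.136/0.109)/(2πk) = 0.2213/(2π·0.0596) = 0.5910 m·K/W
ΣR = 5.858×10^-5 + 0.8441 + 0.5910 = 1.435 m·K/W
Q' = ΔT/ΣR = (195 °C − 29.8 °C)/1.435 = 115.1 W/m
From the inner boundary to the diatomaceous earth/calcium silicate interface, ΣR_partial = 0.8442 m·K/W.
T_interface = T_in − Q'·ΣR_partial = 195 °C − (115.1)(0.8442) = 97.8 °C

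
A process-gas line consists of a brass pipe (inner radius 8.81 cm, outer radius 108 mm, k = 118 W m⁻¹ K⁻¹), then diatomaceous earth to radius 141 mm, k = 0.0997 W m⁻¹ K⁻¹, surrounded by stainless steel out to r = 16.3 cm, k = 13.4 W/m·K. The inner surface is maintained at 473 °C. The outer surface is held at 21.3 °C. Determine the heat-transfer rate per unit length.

Resistance network (inner→outer):
  R'_brass = ln(0.108/0.0881)/(2πk) = 0.2037/(2π·118) = 2.747×10^-4 m·K/W
  R'_diatomaceous earth = ln(0.141/0.108)/(2πk) = 0.2666/(2π·0.0997) = 0.4256 m·K/W
  R'_stainless steel = ln(0.163/0.141)/(2πk) = 0.1450/(2π·13.4) = 0.001722 m·K/W
ΣR = 2.747×10^-4 + 0.4256 + 0.001722 = 0.4276 m·K/W
Q' = ΔT/ΣR = (473 °C − 21.3 °C)/0.4276 = 1060 W/m

Q' = 1060 W/m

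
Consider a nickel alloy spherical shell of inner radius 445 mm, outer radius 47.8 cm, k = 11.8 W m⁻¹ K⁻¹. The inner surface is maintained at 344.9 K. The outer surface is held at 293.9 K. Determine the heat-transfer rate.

Q = 4πk·ΔT/(1/r₁ − 1/r₂) = 4π × 11.8 × 51 / (1/0.445 − 1/0.478) = 48700 W

Q = 48.7 kW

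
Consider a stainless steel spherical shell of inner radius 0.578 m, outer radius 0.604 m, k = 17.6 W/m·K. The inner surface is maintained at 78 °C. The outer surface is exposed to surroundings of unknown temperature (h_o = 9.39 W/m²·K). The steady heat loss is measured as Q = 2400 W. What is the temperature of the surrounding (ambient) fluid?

T_out = 21.4 °C

Sum the resistances:
  R_stainless steel = (1/0.578 − 1/0.604)/(4πk) = 0.07447/(4π·17.6) = 3.367×10^-4 K/W
  R_conv,out = 1/(4πr²h) = 1/(4π·0.604²·9.39) = 0.02323 K/W
ΣR = 0.02357 K/W
ΔT = Q·ΣR = 2400 × 0.02357 = 56.57 K
Heat flows outward, so T_out = T_in − ΔT = 78 − 56.57 = 21.4 °C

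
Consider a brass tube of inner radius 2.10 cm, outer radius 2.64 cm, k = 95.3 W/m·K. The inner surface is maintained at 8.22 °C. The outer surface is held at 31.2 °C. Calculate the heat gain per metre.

Q' = 60.1 kW/m

Q' = 2πk·ΔT/ln(r₂/r₁) = 2π × 95.3 × 22.98 / ln(0.0264/0.0210) = 60100 W/m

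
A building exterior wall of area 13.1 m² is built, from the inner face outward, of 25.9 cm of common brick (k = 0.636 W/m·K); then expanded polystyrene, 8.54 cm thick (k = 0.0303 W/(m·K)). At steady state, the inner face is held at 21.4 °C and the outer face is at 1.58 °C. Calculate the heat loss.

Q = 80.5 W

Resistance network (inner→outer):
  R_common brick = L/(kA) = 0.259/(0.636·13.1) = 0.03109 K/W
  R_expanded polystyrene = L/(kA) = 0.0854/(0.0303·13.1) = 0.2152 K/W
ΣR = 0.03109 + 0.2152 = 0.2463 K/W
Q = ΔT/ΣR = (21.4 °C − 1.58 °C)/0.2463 = 80.5 W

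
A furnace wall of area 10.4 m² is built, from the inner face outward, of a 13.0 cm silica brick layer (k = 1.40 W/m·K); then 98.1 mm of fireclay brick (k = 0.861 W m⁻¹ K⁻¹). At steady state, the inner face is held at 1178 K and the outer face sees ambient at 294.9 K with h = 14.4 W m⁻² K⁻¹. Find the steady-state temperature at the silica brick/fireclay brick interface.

T = 881 K

Resistance network (inner→outer):
  R_silica brick = L/(kA) = 0.130/(1.40·10.4) = 0.008929 K/W
  R_fireclay brick = L/(kA) = 0.0981/(0.861·10.4) = 0.01096 K/W
  R_conv,out = 1/(hA) = 1/(14.4·10.4) = 0.006677 K/W
ΣR = 0.008929 + 0.01096 + 0.006677 = 0.02657 K/W
Q = ΔT/ΣR = (1178 K − 294.9 K)/0.02657 = 33240 W
From the inner boundary to the silica brick/fireclay brick interface, ΣR_partial = 0.008929 K/W.
T_interface = T_in − Q·ΣR_partial = 1178 K − (33240)(0.008929) = 881 K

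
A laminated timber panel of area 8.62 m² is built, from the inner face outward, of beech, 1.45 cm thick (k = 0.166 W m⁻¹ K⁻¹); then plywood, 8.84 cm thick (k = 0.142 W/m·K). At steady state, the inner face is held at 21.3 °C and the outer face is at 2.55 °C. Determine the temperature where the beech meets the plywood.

Series thermal resistances, inner to outer:
  R_beech = L/(kA) = 0.0145/(0.166·8.62) = 0.01013 K/W
  R_plywood = L/(kA) = 0.0884/(0.142·8.62) = 0.07222 K/W
ΣR = 0.01013 + 0.07222 = 0.08235 K/W
Q = ΔT/ΣR = (21.3 °C − 2.55 °C)/0.08235 = 227.7 W
From the inner boundary to the beech/plywood interface, ΣR_partial = 0.01013 K/W.
T_interface = T_in − Q·ΣR_partial = 21.3 °C − (227.7)(0.01013) = 19.0 °C

T = 19.0 °C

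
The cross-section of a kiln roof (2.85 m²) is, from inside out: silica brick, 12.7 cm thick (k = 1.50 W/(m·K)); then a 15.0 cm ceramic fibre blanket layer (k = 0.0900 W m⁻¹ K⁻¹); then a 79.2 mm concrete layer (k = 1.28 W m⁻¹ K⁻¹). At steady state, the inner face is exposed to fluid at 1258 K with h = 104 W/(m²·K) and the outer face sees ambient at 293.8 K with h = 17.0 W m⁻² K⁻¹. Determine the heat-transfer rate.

Resistance network (inner→outer):
  R_conv,in = 1/(hA) = 1/(104·2.85) = 0.003374 K/W
  R_silica brick = L/(kA) = 0.127/(1.50·2.85) = 0.02971 K/W
  R_ceramic fibre blanket = L/(kA) = 0.150/(0.0900·2.85) = 0.5848 K/W
  R_concrete = L/(kA) = 0.0792/(1.28·2.85) = 0.02171 K/W
  R_conv,out = 1/(hA) = 1/(17.0·2.85) = 0.02064 K/W
ΣR = 0.003374 + 0.02971 + 0.5848 + 0.02171 + 0.02064 = 0.6602 K/W
Q = ΔT/ΣR = (1258 K − 293.8 K)/0.6602 = 1460 W

Q = 1460 W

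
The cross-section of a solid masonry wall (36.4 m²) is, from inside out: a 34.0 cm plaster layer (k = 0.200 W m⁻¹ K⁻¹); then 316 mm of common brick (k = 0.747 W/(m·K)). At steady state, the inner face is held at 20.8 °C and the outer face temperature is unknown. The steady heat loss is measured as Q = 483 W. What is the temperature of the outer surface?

T_out = -7.37 °C

Series resistances:
  R_plaster = L/(kA) = 0.340/(0.200·36.4) = 0.04670 K/W
  R_common brick = L/(kA) = 0.316/(0.747·36.4) = 0.01162 K/W
ΣR = 0.05832 K/W
ΔT = Q·ΣR = 483 × 0.05832 = 28.17 K
Heat flows outward, so T_out = T_in − ΔT = 20.8 − 28.17 = -7.37 °C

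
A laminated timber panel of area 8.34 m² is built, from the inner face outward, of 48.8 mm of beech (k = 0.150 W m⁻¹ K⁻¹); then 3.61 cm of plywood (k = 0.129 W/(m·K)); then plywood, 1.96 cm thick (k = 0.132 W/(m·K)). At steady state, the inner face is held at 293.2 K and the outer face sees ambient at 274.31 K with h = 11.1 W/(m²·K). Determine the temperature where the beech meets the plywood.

Resistance network (inner→outer):
  R_beech = L/(kA) = 0.0488/(0.150·8.34) = 0.03901 K/W
  R_plywood = L/(kA) = 0.0361/(0.129·8.34) = 0.03355 K/W
  R_plywood = L/(kA) = 0.0196/(0.132·8.34) = 0.01780 K/W
  R_conv,out = 1/(hA) = 1/(11.1·8.34) = 0.01080 K/W
ΣR = 0.03901 + 0.03355 + 0.01780 + 0.01080 = 0.1012 K/W
Q = ΔT/ΣR = (293.2 K − 274.31 K)/0.1012 = 186.7 W
From the inner boundary to the beech/plywood interface, ΣR_partial = 0.03901 K/W.
T_interface = T_in − Q·ΣR_partial = 293.2 K − (186.7)(0.03901) = 285.9 K

T = 285.9 K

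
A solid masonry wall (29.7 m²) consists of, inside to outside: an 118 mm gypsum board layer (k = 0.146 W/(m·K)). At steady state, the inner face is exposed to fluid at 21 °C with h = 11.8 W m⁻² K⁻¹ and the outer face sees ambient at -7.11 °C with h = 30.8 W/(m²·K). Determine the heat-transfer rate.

Treat each layer as a resistance in series:
  R_conv,in = 1/(hA) = 1/(11.8·29.7) = 0.002853 K/W
  R_gypsum board = L/(kA) = 0.118/(0.146·29.7) = 0.02721 K/W
  R_conv,out = 1/(hA) = 1/(30.8·29.7) = 0.001093 K/W
ΣR = 0.002853 + 0.02721 + 0.001093 = 0.03116 K/W
Q = ΔT/ΣR = (21 °C − -7.11 °C)/0.03116 = 902 W

Q = 902 W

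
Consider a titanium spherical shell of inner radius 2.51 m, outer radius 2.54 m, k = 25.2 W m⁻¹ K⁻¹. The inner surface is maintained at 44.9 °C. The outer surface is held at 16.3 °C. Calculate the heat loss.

Q = 1.92×10^6 W

Q = 4πk·ΔT/(1/r₁ − 1/r₂) = 4π × 25.2 × 28.6 / (1/2.51 − 1/2.54) = 1.92×10^6 W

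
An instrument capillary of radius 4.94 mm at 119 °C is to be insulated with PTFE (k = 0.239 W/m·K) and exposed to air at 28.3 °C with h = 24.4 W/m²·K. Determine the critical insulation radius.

r_cr = 0.980 cm

For a cylinder, r_cr = k_ins/h = 0.239/24.4 = 0.00980 m = 0.980 cm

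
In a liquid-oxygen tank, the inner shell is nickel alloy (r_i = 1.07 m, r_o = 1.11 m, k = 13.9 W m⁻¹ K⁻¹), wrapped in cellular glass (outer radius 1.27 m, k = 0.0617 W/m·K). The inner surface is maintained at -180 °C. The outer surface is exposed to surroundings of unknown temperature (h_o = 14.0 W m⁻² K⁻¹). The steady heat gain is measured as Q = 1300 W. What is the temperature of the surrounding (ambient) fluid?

T_out = 15.1 °C

Sum the resistances:
  R_nickel alloy = (1/1.07 − 1/1.11)/(4πk) = 0.03368/(4π·13.9) = 1.928×10^-4 K/W
  R_cellular glass = (1/1.11 − 1/1.27)/(4πk) = 0.1135/(4π·0.0617) = 0.1464 K/W
  R_conv,out = 1/(4πr²h) = 1/(4π·1.27²·14.0) = 0.003524 K/W
ΣR = 0.1501 K/W
ΔT = Q·ΣR = 1300 × 0.1501 = 195.1 K
Heat flows inward, so T_out = T_in + ΔT = -180 + 195.1 = 15.1 °C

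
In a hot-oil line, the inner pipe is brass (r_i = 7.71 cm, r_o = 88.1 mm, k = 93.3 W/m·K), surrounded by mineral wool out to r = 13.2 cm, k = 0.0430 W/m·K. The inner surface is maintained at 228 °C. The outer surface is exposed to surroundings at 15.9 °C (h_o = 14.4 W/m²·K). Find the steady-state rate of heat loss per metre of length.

Treat each layer as a resistance in series:
  R'_brass = ln(0.0881/0.0771)/(2πk) = 0.1334/(2π·93.3) = 2.275×10^-4 m·K/W
  R'_mineral wool = ln(0.132/0.0881)/(2πk) = 0.4043/(2π·0.0430) = 1.497 m·K/W
  R'_conv,out = 1/(2πr h) = 1/(2π·0.132·14.4) = 0.08373 m·K/W
ΣR = 2.275×10^-4 + 1.497 + 0.08373 = 1.581 m·K/W
Q' = ΔT/ΣR = (228 °C − 15.9 °C)/1.581 = 134 W/m

Q' = 134 W/m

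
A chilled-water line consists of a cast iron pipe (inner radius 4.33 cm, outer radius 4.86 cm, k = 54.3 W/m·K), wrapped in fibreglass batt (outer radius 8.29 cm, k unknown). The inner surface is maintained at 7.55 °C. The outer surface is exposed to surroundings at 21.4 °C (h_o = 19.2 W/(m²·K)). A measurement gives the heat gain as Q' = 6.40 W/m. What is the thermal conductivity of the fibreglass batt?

ΣR = ΔT/Q' = |7.55 − 21.4|/6.40 = 2.164 m·K/W
Known resistances:
  R'_cast iron = ln(0.0486/0.0433)/(2πk) = 0.1155/(2π·54.3) = 3.384×10^-4 m·K/W
  R'_conv,out = 1/(2πr h) = 1/(2π·0.0829·19.2) = 0.09999 m·K/W
R_fibreglass batt = ΣR − ΣR_known = 2.164 − 0.1003 = 2.064 m·K/W
ln(r₂/r₁)/(2πk) = 2.064 ⇒ k = 0.5340/(2π·2.064) = 0.0412 W/m·K

k = 0.0412 W/m·K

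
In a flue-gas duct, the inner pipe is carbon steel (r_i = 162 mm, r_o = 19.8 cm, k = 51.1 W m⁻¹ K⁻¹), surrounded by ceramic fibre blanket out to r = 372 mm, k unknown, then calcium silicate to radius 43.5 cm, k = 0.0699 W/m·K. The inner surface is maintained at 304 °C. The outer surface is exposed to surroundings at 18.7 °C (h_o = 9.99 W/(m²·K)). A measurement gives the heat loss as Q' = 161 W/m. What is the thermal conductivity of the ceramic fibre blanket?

ΣR = ΔT/Q' = |304 − 18.7|/161 = 1.772 m·K/W
Known resistances:
  R'_carbon steel = ln(0.198/0.162)/(2πk) = 0.2007/(2π·51.1) = 6.250×10^-4 m·K/W
  R'_calcium silicate = ln(0.435/0.372)/(2πk) = 0.1565/(2π·0.0699) = 0.3562 m·K/W
  R'_conv,out = 1/(2πr h) = 1/(2π·0.435·9.99) = 0.03662 m·K/W
R_ceramic fibre blanket = ΣR − ΣR_known = 1.772 − 0.3934 = 1.379 m·K/W
ln(r₂/r₁)/(2πk) = 1.379 ⇒ k = 0.6306/(2π·1.379) = 0.0728 W/m·K

k = 0.0728 W/m·K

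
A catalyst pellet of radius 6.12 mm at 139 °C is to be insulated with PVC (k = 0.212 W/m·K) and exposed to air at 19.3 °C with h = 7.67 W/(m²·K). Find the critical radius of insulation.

r_cr = 5.53 cm

For a sphere, r_cr = 2k_ins/h = 2·0.212/7.67 = 0.0553 m = 5.53 cm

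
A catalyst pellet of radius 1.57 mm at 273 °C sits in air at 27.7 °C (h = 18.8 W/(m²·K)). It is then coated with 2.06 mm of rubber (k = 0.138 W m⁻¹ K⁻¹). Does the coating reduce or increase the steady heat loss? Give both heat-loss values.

Critical radius for a sphere: r_cr = 2k/h = 0.0147 m = 1.47 cm.
Outer radius after coating: r₂ = 0.00157 + 0.00206 = 0.00363 m.
Since r₁ < r_cr and r₂ ≤ r_cr, the coating moves toward the maximum at r_cr — heat loss rises.
Bare: R = 1/(4πr₁²h) = 1717 K/W; Q = 245.3/1717 = 0.143 W.
Coated: R = R_cond + R_conv = 529.7 K/W; Q = 245.3/529.7 = 0.463 W.

increases: 0.143 → 0.463 W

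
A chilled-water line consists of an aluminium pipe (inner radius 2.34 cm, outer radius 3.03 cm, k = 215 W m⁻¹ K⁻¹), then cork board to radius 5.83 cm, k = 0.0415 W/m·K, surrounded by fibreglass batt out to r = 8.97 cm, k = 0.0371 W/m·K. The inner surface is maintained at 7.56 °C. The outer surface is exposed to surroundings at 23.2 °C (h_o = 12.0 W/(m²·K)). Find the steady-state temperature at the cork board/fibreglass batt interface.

T = 16.3 °C

Series thermal resistances, inner to outer:
  R'_aluminium = ln(0.0303/0.0234)/(2πk) = 0.2584/(2π·215) = 1.913×10^-4 m·K/W
  R'_cork board = ln(0.0583/0.0303)/(2πk) = 0.6545/(2π·0.0415) = 2.510 m·K/W
  R'_fibreglass batt = ln(0.0897/0.0583)/(2πk) = 0.4309/(2π·0.0371) = 1.848 m·K/W
  R'_conv,out = 1/(2πr h) = 1/(2π·0.0897·12.0) = 0.1479 m·K/W
ΣR = 1.913×10^-4 + 2.510 + 1.848 + 0.1479 = 4.506 m·K/W
Q' = ΔT/ΣR = (7.56 °C − 23.2 °C)/4.506 = -3.471 W/m
From the inner boundary to the cork board/fibreglass batt interface, ΣR_partial = 2.510 m·K/W.
T_interface = T_in − Q'·ΣR_partial = 7.56 °C − (-3.471)(2.510) = 16.3 °C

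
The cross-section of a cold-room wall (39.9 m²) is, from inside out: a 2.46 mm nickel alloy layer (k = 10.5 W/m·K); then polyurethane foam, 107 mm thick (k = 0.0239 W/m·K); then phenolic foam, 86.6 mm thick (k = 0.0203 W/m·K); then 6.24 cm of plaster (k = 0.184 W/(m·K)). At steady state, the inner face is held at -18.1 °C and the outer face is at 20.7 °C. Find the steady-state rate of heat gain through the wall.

Series thermal resistances, inner to outer:
  R_nickel alloy = L/(kA) = 0.00246/(10.5·39.9) = 5.872×10^-6 K/W
  R_polyurethane foam = L/(kA) = 0.107/(0.0239·39.9) = 0.1122 K/W
  R_phenolic foam = L/(kA) = 0.0866/(0.0203·39.9) = 0.1069 K/W
  R_plaster = L/(kA) = 0.0624/(0.184·39.9) = 0.008500 K/W
ΣR = 5.872×10^-6 + 0.1122 + 0.1069 + 0.008500 = 0.2276 K/W
Q = ΔT/ΣR = (-18.1 °C − 20.7 °C)/0.2276 = -170 W
(Negative Q ⇒ heat flows inward; heat gain = 170 W.)

Q = 170 W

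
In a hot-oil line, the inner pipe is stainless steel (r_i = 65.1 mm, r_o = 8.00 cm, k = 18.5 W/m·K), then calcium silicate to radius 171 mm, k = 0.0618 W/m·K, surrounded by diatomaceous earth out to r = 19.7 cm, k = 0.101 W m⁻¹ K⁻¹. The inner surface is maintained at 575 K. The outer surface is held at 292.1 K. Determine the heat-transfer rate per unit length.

Q' = 130 W/m

Series thermal resistances, inner to outer:
  R'_stainless steel = ln(0.0800/0.0651)/(2πk) = 0.2061/(2π·18.5) = 0.001773 m·K/W
  R'_calcium silicate = ln(0.171/0.0800)/(2πk) = 0.7596/(2π·0.0618) = 1.956 m·K/W
  R'_diatomaceous earth = ln(0.197/0.171)/(2πk) = 0.1415/(2π·0.101) = 0.2230 m·K/W
ΣR = 0.001773 + 1.956 + 0.2230 = 2.181 m·K/W
Q' = ΔT/ΣR = (575 K − 292.1 K)/2.181 = 130 W/m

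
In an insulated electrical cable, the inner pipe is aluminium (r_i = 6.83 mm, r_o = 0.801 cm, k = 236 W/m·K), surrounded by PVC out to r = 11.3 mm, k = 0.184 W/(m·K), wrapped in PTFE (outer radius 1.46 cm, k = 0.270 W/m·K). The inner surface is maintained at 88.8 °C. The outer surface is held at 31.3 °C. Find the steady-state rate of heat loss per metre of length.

Q' = 128 W/m

Series thermal resistances, inner to outer:
  R'_aluminium = ln(0.00801/0.00683)/(2πk) = 0.1594/(2π·236) = 1.075×10^-4 m·K/W
  R'_PVC = ln(0.0113/0.00801)/(2πk) = 0.3441/(2π·0.184) = 0.2976 m·K/W
  R'_PTFE = ln(0.0146/0.0113)/(2πk) = 0.2562/(2π·0.270) = 0.1510 m·K/W
ΣR = 1.075×10^-4 + 0.2976 + 0.1510 = 0.4487 m·K/W
Q' = ΔT/ΣR = (88.8 °C − 31.3 °C)/0.4487 = 128 W/m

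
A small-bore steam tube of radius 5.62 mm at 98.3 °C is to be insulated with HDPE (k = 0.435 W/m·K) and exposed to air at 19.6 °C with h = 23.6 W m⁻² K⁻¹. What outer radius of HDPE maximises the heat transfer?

For a cylinder, r_cr = k_ins/h = 0.435/23.6 = 0.0184 m = 1.84 cm

r_cr = 1.84 cm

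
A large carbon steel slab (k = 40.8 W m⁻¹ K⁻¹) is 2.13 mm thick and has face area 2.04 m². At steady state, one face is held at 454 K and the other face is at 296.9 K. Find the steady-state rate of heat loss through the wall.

Q = kA·ΔT/L = 40.8 × 2.04 × |454 K − 296.9 K| / 0.00213 = 6.14×10^6 W

Q = 6140 kW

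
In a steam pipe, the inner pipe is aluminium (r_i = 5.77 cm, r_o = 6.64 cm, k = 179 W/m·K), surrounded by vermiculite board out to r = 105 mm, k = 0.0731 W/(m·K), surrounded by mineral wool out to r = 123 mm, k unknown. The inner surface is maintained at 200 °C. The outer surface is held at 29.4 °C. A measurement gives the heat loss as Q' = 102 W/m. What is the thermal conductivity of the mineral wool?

k = 0.0373 W/m·K

ΣR = ΔT/Q' = |200 − 29.4|/102 = 1.673 m·K/W
Known resistances:
  R'_aluminium = ln(0.0664/0.0577)/(2πk) = 0.1404/(2π·179) = 1.249×10^-4 m·K/W
  R'_vermiculite board = ln(0.105/0.0664)/(2πk) = 0.4583/(2π·0.0731) = 0.9977 m·K/W
R_mineral wool = ΣR − ΣR_known = 1.673 − 0.9978 = 0.6752 m·K/W
ln(r₂/r₁)/(2πk) = 0.6752 ⇒ k = 0.1582/(2π·0.6752) = 0.0373 W/m·K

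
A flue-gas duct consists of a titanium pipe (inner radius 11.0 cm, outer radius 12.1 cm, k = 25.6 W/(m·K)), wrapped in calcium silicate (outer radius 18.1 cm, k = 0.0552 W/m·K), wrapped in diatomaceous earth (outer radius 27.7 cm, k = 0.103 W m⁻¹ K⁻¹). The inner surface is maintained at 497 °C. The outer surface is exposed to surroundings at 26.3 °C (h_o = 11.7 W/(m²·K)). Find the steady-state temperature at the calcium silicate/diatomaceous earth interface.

Resistance network (inner→outer):
  R'_titanium = ln(0.121/0.110)/(2πk) = 0.09531/(2π·25.6) = 5.925×10^-4 m·K/W
  R'_calcium silicate = ln(0.181/0.121)/(2πk) = 0.4027/(2π·0.0552) = 1.161 m·K/W
  R'_diatomaceous earth = ln(0.277/0.181)/(2πk) = 0.4255/(2π·0.103) = 0.6575 m·K/W
  R'_conv,out = 1/(2πr h) = 1/(2π·0.277·11.7) = 0.04911 m·K/W
ΣR = 5.925×10^-4 + 1.161 + 0.6575 + 0.04911 = 1.868 m·K/W
Q' = ΔT/ΣR = (497 °C − 26.3 °C)/1.868 = 252.0 W/m
From the inner boundary to the calcium silicate/diatomaceous earth interface, ΣR_partial = 1.162 m·K/W.
T_interface = T_in − Q'·ΣR_partial = 497 °C − (252.0)(1.162) = 204 °C

T = 204 °C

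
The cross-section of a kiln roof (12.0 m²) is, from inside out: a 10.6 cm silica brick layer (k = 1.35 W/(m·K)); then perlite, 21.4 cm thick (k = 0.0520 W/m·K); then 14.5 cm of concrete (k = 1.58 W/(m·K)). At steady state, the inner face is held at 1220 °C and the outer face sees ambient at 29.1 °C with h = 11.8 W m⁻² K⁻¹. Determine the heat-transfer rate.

Q = 3.27 kW

Resistance network (inner→outer):
  R_silica brick = L/(kA) = 0.106/(1.35·12.0) = 0.006543 K/W
  R_perlite = L/(kA) = 0.214/(0.0520·12.0) = 0.3429 K/W
  R_concrete = L/(kA) = 0.145/(1.58·12.0) = 0.007648 K/W
  R_conv,out = 1/(hA) = 1/(11.8·12.0) = 0.007062 K/W
ΣR = 0.006543 + 0.3429 + 0.007648 + 0.007062 = 0.3642 K/W
Q = ΔT/ΣR = (1220 °C − 29.1 °C)/0.3642 = 3270 W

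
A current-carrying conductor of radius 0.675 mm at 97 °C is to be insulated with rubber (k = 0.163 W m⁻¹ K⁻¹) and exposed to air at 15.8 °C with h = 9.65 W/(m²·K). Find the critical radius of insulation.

For a cylinder, r_cr = k_ins/h = 0.163/9.65 = 0.0169 m = 1.69 cm

r_cr = 1.69 cm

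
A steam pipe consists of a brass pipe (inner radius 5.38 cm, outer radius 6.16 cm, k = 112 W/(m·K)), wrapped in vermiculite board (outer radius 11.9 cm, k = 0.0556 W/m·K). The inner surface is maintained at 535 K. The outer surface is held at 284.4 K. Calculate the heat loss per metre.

Q' = 133 W/m

Treat each layer as a resistance in series:
  R'_brass = ln(0.0616/0.0538)/(2πk) = 0.1354/(2π·112) = 1.924×10^-4 m·K/W
  R'_vermiculite board = ln(0.119/0.0616)/(2πk) = 0.6585/(2π·0.0556) = 1.885 m·K/W
ΣR = 1.924×10^-4 + 1.885 = 1.885 m·K/W
Q' = ΔT/ΣR = (535 K − 284.4 K)/1.885 = 133 W/m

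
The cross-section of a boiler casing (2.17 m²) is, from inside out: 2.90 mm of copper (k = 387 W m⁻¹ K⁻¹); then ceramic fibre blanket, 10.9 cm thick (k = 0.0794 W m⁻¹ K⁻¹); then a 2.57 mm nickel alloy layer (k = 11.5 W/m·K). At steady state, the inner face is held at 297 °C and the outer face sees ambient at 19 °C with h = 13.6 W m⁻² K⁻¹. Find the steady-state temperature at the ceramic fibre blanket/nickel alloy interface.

T = 33.2 °C

Treat each layer as a resistance in series:
  R_copper = L/(kA) = 0.00290/(387·2.17) = 3.453×10^-6 K/W
  R_ceramic fibre blanket = L/(kA) = 0.109/(0.0794·2.17) = 0.6326 K/W
  R_nickel alloy = L/(kA) = 0.00257/(11.5·2.17) = 1.030×10^-4 K/W
  R_conv,out = 1/(hA) = 1/(13.6·2.17) = 0.03388 K/W
ΣR = 3.453×10^-6 + 0.6326 + 1.030×10^-4 + 0.03388 = 0.6666 K/W
Q = ΔT/ΣR = (297 °C − 19 °C)/0.6666 = 417.0 W
From the inner boundary to the ceramic fibre blanket/nickel alloy interface, ΣR_partial = 0.6326 K/W.
T_interface = T_in − Q·ΣR_partial = 297 °C − (417.0)(0.6326) = 33.2 °C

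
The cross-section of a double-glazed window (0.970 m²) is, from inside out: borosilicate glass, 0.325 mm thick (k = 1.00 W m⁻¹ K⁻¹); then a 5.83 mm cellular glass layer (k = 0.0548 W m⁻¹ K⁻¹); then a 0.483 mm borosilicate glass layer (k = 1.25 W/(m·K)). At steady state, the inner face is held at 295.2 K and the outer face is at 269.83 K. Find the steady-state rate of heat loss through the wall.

Treat each layer as a resistance in series:
  R_borosilicate glass = L/(kA) = 3.25×10^-4/(1.00·0.970) = 3.351×10^-4 K/W
  R_cellular glass = L/(kA) = 0.00583/(0.0548·0.970) = 0.1097 K/W
  R_borosilicate glass = L/(kA) = 4.83×10^-4/(1.25·0.970) = 3.984×10^-4 K/W
ΣR = 3.351×10^-4 + 0.1097 + 3.984×10^-4 = 0.1104 K/W
Q = ΔT/ΣR = (295.2 K − 269.83 K)/0.1104 = 230 W

Q = 230 W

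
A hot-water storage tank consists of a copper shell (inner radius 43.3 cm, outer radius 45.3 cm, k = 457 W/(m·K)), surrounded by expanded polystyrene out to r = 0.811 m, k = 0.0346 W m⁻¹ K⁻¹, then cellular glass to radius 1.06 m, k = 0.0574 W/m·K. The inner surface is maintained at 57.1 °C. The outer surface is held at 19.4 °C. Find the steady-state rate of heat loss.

Q = 14.3 W

Treat each layer as a resistance in series:
  R_copper = (1/0.433 − 1/0.453)/(4πk) = 0.1020/(4π·457) = 1.775×10^-5 K/W
  R_expanded polystyrene = (1/0.453 − 1/0.811)/(4πk) = 0.9745/(4π·0.0346) = 2.241 K/W
  R_cellular glass = (1/0.811 − 1/1.06)/(4πk) = 0.2896/(4π·0.0574) = 0.4016 K/W
ΣR = 1.775×10^-5 + 2.241 + 0.4016 = 2.643 K/W
Q = ΔT/ΣR = (57.1 °C − 19.4 °C)/2.643 = 14.3 W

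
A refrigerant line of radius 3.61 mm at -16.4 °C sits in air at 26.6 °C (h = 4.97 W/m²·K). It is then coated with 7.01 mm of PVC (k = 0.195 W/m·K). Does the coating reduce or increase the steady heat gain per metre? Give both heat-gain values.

Critical radius for a cylinder: r_cr = k/h = 0.0392 m = 3.92 cm.
Outer radius after coating: r₂ = 0.00361 + 0.00701 = 0.01062 m.
Since r₁ < r_cr and r₂ ≤ r_cr, the coating moves toward the maximum at r_cr — heat gain rises.
Bare: R = 1/(2πr₁h) = 8.871 m·K/W; Q = 43/8.871 = 4.85 W/m.
Coated: R = R_cond + R_conv = 3.896 m·K/W; Q = 43/3.896 = 11.0 W/m.

increases: 4.85 → 11.0 W/m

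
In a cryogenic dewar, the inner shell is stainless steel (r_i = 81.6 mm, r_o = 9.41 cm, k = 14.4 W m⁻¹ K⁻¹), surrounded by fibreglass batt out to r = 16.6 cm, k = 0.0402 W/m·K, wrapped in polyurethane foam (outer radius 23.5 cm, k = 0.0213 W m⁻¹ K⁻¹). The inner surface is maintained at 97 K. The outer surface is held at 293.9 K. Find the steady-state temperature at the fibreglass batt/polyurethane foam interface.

Resistance network (inner→outer):
  R_stainless steel = (1/0.0816 − 1/0.0941)/(4πk) = 1.628/(4π·14.4) = 0.008996 K/W
  R_fibreglass batt = (1/0.0941 − 1/0.166)/(4πk) = 4.603/(4π·0.0402) = 9.112 K/W
  R_polyurethane foam = (1/0.166 − 1/0.235)/(4πk) = 1.769/(4π·0.0213) = 6.608 K/W
ΣR = 0.008996 + 9.112 + 6.608 = 15.73 K/W
Q = ΔT/ΣR = (97 K − 293.9 K)/15.73 = -12.52 W
From the inner boundary to the fibreglass batt/polyurethane foam interface, ΣR_partial = 9.121 K/W.
T_interface = T_in − Q·ΣR_partial = 97 K − (-12.52)(9.121) = 211.2 K

T = 211.2 K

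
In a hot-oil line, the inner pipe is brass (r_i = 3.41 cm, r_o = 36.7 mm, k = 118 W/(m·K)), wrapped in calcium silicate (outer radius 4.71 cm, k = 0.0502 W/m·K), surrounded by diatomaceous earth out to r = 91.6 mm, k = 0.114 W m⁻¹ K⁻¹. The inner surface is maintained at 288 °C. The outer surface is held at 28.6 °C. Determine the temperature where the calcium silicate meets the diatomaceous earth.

Resistance network (inner→outer):
  R'_brass = ln(0.0367/0.0341)/(2πk) = 0.07348/(2π·118) = 9.911×10^-5 m·K/W
  R'_calcium silicate = ln(0.0471/0.0367)/(2πk) = 0.2495/(2π·0.0502) = 0.7910 m·K/W
  R'_diatomaceous earth = ln(0.0916/0.0471)/(2πk) = 0.6652/(2π·0.114) = 0.9286 m·K/W
ΣR = 9.911×10^-5 + 0.7910 + 0.9286 = 1.720 m·K/W
Q' = ΔT/ΣR = (288 °C − 28.6 °C)/1.720 = 150.8 W/m
From the inner boundary to the calcium silicate/diatomaceous earth interface, ΣR_partial = 0.7911 m·K/W.
T_interface = T_in − Q'·ΣR_partial = 288 °C − (150.8)(0.7911) = 169 °C

T = 169 °C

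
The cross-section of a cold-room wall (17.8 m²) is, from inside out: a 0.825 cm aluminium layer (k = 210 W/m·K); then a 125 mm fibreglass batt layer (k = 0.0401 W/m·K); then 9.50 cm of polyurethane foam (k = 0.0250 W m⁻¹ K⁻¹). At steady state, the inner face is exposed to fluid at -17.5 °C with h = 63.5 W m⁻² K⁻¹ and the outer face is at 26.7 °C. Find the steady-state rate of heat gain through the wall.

Q = 113 W

Series thermal resistances, inner to outer:
  R_conv,in = 1/(hA) = 1/(63.5·17.8) = 8.847×10^-4 K/W
  R_aluminium = L/(kA) = 0.00825/(210·17.8) = 2.207×10^-6 K/W
  R_fibreglass batt = L/(kA) = 0.125/(0.0401·17.8) = 0.1751 K/W
  R_polyurethane foam = L/(kA) = 0.0950/(0.0250·17.8) = 0.2135 K/W
ΣR = 8.847×10^-4 + 2.207×10^-6 + 0.1751 + 0.2135 = 0.3895 K/W
Q = ΔT/ΣR = (-17.5 °C − 26.7 °C)/0.3895 = -113 W
(Negative Q ⇒ heat flows inward; heat gain = 113 W.)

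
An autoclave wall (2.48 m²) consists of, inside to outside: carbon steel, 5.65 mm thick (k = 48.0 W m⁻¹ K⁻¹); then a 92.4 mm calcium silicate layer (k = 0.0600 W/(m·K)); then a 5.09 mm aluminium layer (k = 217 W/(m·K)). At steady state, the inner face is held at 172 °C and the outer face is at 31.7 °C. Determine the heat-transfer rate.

Resistance network (inner→outer):
  R_carbon steel = L/(kA) = 0.00565/(48.0·2.48) = 4.746×10^-5 K/W
  R_calcium silicate = L/(kA) = 0.0924/(0.0600·2.48) = 0.6210 K/W
  R_aluminium = L/(kA) = 0.00509/(217·2.48) = 9.458×10^-6 K/W
ΣR = 4.746×10^-5 + 0.6210 + 9.458×10^-6 = 0.6211 K/W
Q = ΔT/ΣR = (172 °C − 31.7 °C)/0.6211 = 226 W

Q = 226 W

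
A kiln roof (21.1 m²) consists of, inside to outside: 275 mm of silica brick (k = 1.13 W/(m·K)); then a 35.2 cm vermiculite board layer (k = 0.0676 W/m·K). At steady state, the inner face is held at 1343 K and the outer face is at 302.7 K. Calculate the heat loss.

Q = 4030 W

Series thermal resistances, inner to outer:
  R_silica brick = L/(kA) = 0.275/(1.13·21.1) = 0.01153 K/W
  R_vermiculite board = L/(kA) = 0.352/(0.0676·21.1) = 0.2468 K/W
ΣR = 0.01153 + 0.2468 = 0.2583 K/W
Q = ΔT/ΣR = (1343 K − 302.7 K)/0.2583 = 4030 W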